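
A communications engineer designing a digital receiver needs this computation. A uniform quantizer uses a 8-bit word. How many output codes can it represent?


Number of quantization levels = 2^N
= 2^8
= 256

256


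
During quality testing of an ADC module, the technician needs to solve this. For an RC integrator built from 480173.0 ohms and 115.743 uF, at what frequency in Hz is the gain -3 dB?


Cutoff frequency of a first-order RC filter:
fc = 1 / (2 * pi * R * C)
C = 115.743 uF = 0.000115743 F
fc = 1 / (2 * pi * 480173.0 * 0.000115743)
   = 1 / 349.19847577031
   = 0.002864 Hz

0.002864 Hz


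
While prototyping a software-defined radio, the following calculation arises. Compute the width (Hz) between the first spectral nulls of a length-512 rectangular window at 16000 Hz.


Main lobe width for a rectangular window:
Width = 2 * fs / N
      = 2 * 16000 / 512
      = 32000 / 512
      = 62.5 Hz

62.5 Hz


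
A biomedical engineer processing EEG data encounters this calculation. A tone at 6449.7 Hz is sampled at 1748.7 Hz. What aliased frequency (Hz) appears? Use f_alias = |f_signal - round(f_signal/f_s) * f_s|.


Compute the nearest integer multiple of fs to the signal:
n = round(6449.7 / 1748.7) = 4
f_alias = |6449.7 - 4 * 1748.7|
        = |6449.7 - 6994.8|
        = 545.1 Hz

545.1


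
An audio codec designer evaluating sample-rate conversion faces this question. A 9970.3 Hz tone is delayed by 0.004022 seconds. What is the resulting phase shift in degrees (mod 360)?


Phase shift from frequency and time delay:
phi = 360 * f * t_delay
    = 360 * 9970.3 * 0.004022
    = 14436.2 degrees
    mod 360 = 36.2 degrees

36.2 degrees


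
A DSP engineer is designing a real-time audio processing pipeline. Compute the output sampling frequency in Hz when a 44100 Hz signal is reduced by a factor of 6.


Decimation reduces the sample rate:
fs_out = fs_in / M
       = 44100 / 6
       = 7350.0 Hz

7350.0 Hz


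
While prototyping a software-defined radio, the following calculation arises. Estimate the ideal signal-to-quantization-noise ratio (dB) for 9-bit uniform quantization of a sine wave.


Theoretical SNR for a full-scale sinusoid:
SNR = 6.02 * N + 1.76
    = 6.02 * 9 + 1.76
    = 54.18 + 1.76
    = 55.94 dB

55.94 dB


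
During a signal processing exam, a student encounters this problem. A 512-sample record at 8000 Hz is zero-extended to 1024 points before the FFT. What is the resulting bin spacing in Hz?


Frequency resolution after zero-padding:
N_padded = 512 * 2 = 1024
df = fs / N_padded
   = 8000 / 1024
   = 7.8125 Hz

7.8125 Hz


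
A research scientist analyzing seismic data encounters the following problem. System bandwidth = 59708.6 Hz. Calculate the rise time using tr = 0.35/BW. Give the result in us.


Rise time from bandwidth relationship:
tr = 0.35 / BW
   = 0.35 / 59708.6
   = 5.861802152e-06 s
   = 5.8618 us

5.8618 us


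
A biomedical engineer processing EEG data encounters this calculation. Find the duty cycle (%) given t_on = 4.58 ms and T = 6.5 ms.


Duty cycle as a percentage:
DC = (t_on / T) * 100
   = (4.58 / 6.5) * 100
   = 0.704615 * 100
   = 70.46 %

70.46 %


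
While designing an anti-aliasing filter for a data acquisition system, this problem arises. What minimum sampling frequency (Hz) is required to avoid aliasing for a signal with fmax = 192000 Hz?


The Nyquist rate is twice the maximum frequency component.
fs_min = 2 * fmax
      = 2 * 192000
      = 384000 Hz

384000


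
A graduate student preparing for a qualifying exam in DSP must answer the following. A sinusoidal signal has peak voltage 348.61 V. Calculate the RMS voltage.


RMS voltage for a sinusoidal waveform:
V_rms = V_peak / sqrt(2)
      = 348.61 / 1.414214
      = 246.504 V

246.504 V


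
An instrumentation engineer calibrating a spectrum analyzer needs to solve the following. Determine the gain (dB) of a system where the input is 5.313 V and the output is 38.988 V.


Voltage gain in dB:
G = 20 * log10(Vout / Vin)
  = 20 * log10(38.988 / 5.313)
  = 20 * log10(7.338227)
  = 20 * 0.865591
  = 17.31 dB

17.31 dB


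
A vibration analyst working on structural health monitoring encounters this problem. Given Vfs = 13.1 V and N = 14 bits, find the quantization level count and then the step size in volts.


Step 1 — number of quantization levels:
L = 2^N = 2^14 = 16384

Step 2 — LSB step size:
delta = Vfs / L
      = 13.1 / 16384
      = 0.00079956 V

Levels = 16384; step size = 0.00079956 V


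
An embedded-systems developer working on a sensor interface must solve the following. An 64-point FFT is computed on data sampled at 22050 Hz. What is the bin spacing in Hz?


DFT frequency resolution:
df = fs / N
   = 22050 / 64
   = 344.5312 Hz

344.5312 Hz


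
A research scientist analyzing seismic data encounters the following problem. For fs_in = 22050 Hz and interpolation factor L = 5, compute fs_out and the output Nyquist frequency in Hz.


Step 1 — output sample rate after interpolation by L:
fs_out = L * fs_in = 5 * 22050 = 110250 Hz

Step 2 — Nyquist frequency of the output stream:
f_Nyq = fs_out / 2 = 110250 / 2 = 55125.0 Hz

fs_out = 110250 Hz; f_Nyquist = 55125.0 Hz


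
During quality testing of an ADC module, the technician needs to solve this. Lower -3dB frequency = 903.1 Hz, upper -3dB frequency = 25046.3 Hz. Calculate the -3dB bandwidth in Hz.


Bandwidth is the difference of -3dB frequencies:
BW = f_high - f_low
   = 25046.3 - 903.1
   = 24143.2 Hz

24143.2 Hz


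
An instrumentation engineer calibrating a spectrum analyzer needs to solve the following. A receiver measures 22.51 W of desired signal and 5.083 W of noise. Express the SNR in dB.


SNR in decibels:
SNR = 10 * log10(Ps / Pn)
    = 10 * log10(22.51 / 5.083)
    = 10 * log10(4.4285)
    = 10 * 0.6463
    = 6.46 dB

6.46 dB


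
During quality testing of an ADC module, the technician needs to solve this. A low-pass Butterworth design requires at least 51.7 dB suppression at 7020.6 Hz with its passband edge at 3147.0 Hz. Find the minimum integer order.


Butterworth filter order formula:
n = log10(10^(A/10) - 1) / (2 * log10(f_stop/f_pass))
10^(51.7/10) - 1 = 147909.8388
f_stop/f_pass = 7020.6 / 3147.0 = 2.2309
n = 7.418 -> ceil = 8

8


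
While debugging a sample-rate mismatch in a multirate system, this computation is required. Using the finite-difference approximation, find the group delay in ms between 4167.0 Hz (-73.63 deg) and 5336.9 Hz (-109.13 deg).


Group delay from phase difference:
tau = -d(phi)/d(omega)
d(phi) = -35.5 deg = -0.619592 rad
d(omega) = 2*pi*(5336.9 - 4167.0) = 7350.6985 rad/s
tau = -(-0.619592) / 7350.6985
    = 0.0843 ms

0.0843 ms


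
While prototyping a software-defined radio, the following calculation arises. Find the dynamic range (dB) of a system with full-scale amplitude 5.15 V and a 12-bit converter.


Dynamic range from full-scale to LSB:
V_min = V_max / 2^bits = 5.15 / 2^12
DR = 20 * log10(V_max / V_min)
   = 20 * log10(2^12)
   = 20 * 12 * log10(2)
   = 72.25 dB

72.25 dB


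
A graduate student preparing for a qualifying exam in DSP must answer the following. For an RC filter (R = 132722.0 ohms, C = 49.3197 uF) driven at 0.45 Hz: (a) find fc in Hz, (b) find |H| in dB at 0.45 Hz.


Step 1 — cutoff frequency:
fc = 1 / (2*pi*R*C)
C = 49.3197 uF = 4.93197e-05 F
fc = 1 / (2*pi*132722.0*4.93197e-05)
   = 0.024314 Hz

Step 2 — magnitude at f = 0.45 Hz:
|H(f)| = 1 / sqrt(1 + (f/fc)^2)
f/fc = 0.45 / 0.024314 = 18.507856
|H| = 1 / sqrt(1 + 342.540734) = 0.0539524
|H|_dB = 20*log10(0.0539524) = -25.36 dB

fc = 0.024314 Hz; |H(0.45 Hz)| = -25.36 dB


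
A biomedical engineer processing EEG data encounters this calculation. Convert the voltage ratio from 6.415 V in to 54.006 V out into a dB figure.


Voltage gain in dB:
G = 20 * log10(Vout / Vin)
  = 20 * log10(54.006 / 6.415)
  = 20 * log10(8.418706)
  = 20 * 0.925245
  = 18.5 dB

18.5 dB


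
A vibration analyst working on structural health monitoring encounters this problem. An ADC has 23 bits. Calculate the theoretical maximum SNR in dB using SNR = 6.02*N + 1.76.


Theoretical SNR for a full-scale sinusoid:
SNR = 6.02 * N + 1.76
    = 6.02 * 23 + 1.76
    = 138.46 + 1.76
    = 140.22 dB

140.22 dB


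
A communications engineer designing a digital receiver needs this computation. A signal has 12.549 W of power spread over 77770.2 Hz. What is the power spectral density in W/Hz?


Power spectral density:
PSD = P / BW
    = 12.549 / 77770.2
    = 0.00016136 W/Hz

0.00016136 W/Hz


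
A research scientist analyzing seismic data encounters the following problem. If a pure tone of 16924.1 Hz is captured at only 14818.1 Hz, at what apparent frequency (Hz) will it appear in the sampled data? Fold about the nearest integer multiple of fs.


Compute the nearest integer multiple of fs to the signal:
n = round(16924.1 / 14818.1) = 1
f_alias = |16924.1 - 1 * 14818.1|
        = |16924.1 - 14818.1|
        = 2106.0 Hz

2106.0


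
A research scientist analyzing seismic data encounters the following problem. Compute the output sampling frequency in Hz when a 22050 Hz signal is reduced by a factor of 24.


Decimation reduces the sample rate:
fs_out = fs_in / M
       = 22050 / 24
       = 918.75 Hz

918.75 Hz


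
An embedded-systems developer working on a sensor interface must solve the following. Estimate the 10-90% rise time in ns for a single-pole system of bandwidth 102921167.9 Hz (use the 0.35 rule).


Rise time from bandwidth relationship:
tr = 0.35 / BW
   = 0.35 / 102921167.9
   = 3.400660983e-09 s
   = 3.4007 ns

3.4007 ns


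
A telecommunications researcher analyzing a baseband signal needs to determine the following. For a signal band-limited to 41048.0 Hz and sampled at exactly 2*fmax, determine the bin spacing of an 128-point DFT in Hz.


Step 1 — Nyquist sampling rate:
fs = 2 * fmax = 2 * 41048.0 = 82096.0 Hz

Step 2 — DFT bin spacing:
df = fs / N = 82096.0 / 128 = 641.375 Hz

641.375 Hz


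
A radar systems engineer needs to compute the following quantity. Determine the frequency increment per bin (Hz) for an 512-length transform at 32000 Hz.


DFT frequency resolution:
df = fs / N
   = 32000 / 512
   = 62.5 Hz

62.5 Hz


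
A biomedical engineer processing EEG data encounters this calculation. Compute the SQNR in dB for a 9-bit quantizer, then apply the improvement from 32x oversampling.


Step 1 — baseline SQNR at Nyquist:
SQNR_base = 6.02*N + 1.76
          = 6.02*9 + 1.76
          = 55.94 dB

Step 2 — oversampling processing gain:
G = 10*log10(OSR) = 10*log10(32) = 15.05 dB

Step 3 — total:
SQNR_total = 55.94 + 15.05 = 70.99 dB

Base SQNR = 55.94 dB; oversampled SQNR = 70.99 dB


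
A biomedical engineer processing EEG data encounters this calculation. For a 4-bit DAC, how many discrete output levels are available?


Number of quantization levels = 2^N
= 2^4
= 16

16


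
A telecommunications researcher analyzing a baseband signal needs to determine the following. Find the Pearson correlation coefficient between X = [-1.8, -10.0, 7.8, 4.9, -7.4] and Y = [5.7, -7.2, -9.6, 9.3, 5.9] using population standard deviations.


Pearson correlation coefficient (population):
r = cov(X,Y) / (std(X) * std(Y))
Mean X = -1.3, Mean Y = 0.82
Cov(X,Y) = -1.18
Std(X) = 6.846897, Std(Y) = 7.673695
r = -0.0225

-0.0225


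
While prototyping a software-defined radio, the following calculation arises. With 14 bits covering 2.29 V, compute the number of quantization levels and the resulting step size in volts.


Step 1 — number of quantization levels:
L = 2^N = 2^14 = 16384

Step 2 — LSB step size:
delta = Vfs / L
      = 2.29 / 16384
      = 0.00013977 V

Levels = 16384; step size = 0.00013977 V


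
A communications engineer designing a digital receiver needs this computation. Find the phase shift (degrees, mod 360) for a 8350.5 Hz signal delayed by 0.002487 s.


Phase shift from frequency and time delay:
phi = 360 * f * t_delay
    = 360 * 8350.5 * 0.002487
    = 7476.37 degrees
    mod 360 = 276.37 degrees

276.37 degrees


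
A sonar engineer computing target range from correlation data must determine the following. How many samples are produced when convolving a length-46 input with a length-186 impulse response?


Linear convolution output length:
L = N + M - 1
  = 46 + 186 - 1
  = 231 samples

231


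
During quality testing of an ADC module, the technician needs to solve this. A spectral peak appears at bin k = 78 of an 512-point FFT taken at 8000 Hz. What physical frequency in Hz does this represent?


Frequency of DFT bin k:
f_k = k * fs / N
    = 78 * 8000 / 512
    = 624000 / 512
    = 1218.75 Hz

1218.75 Hz


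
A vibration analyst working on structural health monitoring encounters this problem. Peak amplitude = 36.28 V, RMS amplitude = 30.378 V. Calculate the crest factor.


Crest factor is the ratio of peak to RMS:
CF = V_peak / V_rms
   = 36.28 / 30.378
   = 1.1943

1.1943


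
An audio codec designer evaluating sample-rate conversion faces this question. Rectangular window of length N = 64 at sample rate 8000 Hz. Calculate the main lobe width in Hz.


Main lobe width for a rectangular window:
Width = 2 * fs / N
      = 2 * 8000 / 64
      = 16000 / 64
      = 250.0 Hz

250.0 Hz


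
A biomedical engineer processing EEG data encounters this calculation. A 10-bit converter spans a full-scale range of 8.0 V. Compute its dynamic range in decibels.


Dynamic range from full-scale to LSB:
V_min = V_max / 2^bits = 8.0 / 2^10
DR = 20 * log10(V_max / V_min)
   = 20 * log10(2^10)
   = 20 * 10 * log10(2)
   = 60.21 dB

60.21 dB


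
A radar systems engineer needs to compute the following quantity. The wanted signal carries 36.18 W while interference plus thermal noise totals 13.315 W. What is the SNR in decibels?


SNR in decibels:
SNR = 10 * log10(Ps / Pn)
    = 10 * log10(36.18 / 13.315)
    = 10 * log10(2.7172)
    = 10 * 0.4341
    = 4.34 dB

4.34 dB


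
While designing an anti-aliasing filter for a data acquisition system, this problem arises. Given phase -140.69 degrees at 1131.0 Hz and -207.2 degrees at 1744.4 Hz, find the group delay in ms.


Group delay from phase difference:
tau = -d(phi)/d(omega)
d(phi) = -66.51 deg = -1.160818 rad
d(omega) = 2*pi*(1744.4 - 1131.0) = 3854.1059 rad/s
tau = -(-1.160818) / 3854.1059
    = 0.3012 ms

0.3012 ms


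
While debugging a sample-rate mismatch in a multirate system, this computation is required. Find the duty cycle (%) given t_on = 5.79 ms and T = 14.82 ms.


Duty cycle as a percentage:
DC = (t_on / T) * 100
   = (5.79 / 14.82) * 100
   = 0.390688 * 100
   = 39.07 %

39.07 %


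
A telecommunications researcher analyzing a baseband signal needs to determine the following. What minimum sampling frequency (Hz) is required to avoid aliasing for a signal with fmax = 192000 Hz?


The Nyquist rate is twice the maximum frequency component.
fs_min = 2 * fmax
      = 2 * 192000
      = 384000 Hz

384000


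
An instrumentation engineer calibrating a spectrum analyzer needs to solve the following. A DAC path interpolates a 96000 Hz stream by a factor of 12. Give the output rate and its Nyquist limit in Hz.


Step 1 — output sample rate after interpolation by L:
fs_out = L * fs_in = 12 * 96000 = 1152000 Hz

Step 2 — Nyquist frequency of the output stream:
f_Nyq = fs_out / 2 = 1152000 / 2 = 576000.0 Hz

fs_out = 1152000 Hz; f_Nyquist = 576000.0 Hz


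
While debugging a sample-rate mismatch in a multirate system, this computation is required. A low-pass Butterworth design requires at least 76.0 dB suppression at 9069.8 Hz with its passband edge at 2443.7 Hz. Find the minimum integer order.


Butterworth filter order formula:
n = log10(10^(A/10) - 1) / (2 * log10(f_stop/f_pass))
10^(76.0/10) - 1 = 39810716.0553
f_stop/f_pass = 9069.8 / 2443.7 = 3.7115
n = 6.6719 -> ceil = 7

7


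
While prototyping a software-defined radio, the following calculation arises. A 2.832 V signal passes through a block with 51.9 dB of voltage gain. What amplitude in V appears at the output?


Output voltage from dB gain:
V_out = V_in * 10^(gain_dB / 20)
      = 2.832 * 10^(51.9 / 20)
      = 2.832 * 393.550075
      = 1114.5338 V

1114.5338 V


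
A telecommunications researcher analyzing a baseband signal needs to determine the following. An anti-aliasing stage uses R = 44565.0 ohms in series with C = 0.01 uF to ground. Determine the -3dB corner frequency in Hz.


Cutoff frequency of a first-order RC filter:
fc = 1 / (2 * pi * R * C)
C = 0.01 uF = 1e-08 F
fc = 1 / (2 * pi * 44565.0 * 1e-08)
   = 1 / 0.0028001015321446
   = 357.129907 Hz

357.129907 Hz


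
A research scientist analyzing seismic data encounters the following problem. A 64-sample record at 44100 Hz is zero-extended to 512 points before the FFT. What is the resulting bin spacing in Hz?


Frequency resolution after zero-padding:
N_padded = 64 * 8 = 512
df = fs / N_padded
   = 44100 / 512
   = 86.1328 Hz

86.1328 Hz


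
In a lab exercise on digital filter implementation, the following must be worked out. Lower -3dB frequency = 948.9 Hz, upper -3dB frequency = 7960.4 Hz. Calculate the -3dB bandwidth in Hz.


Bandwidth is the difference of -3dB frequencies:
BW = f_high - f_low
   = 7960.4 - 948.9
   = 7011.5 Hz

7011.5 Hz


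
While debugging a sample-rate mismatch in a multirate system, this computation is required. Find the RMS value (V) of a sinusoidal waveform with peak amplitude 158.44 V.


RMS voltage for a sinusoidal waveform:
V_rms = V_peak / sqrt(2)
      = 158.44 / 1.414214
      = 112.034 V

112.034 V


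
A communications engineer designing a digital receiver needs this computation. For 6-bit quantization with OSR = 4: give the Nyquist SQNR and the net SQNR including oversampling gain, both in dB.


Step 1 — baseline SQNR at Nyquist:
SQNR_base = 6.02*N + 1.76
          = 6.02*6 + 1.76
          = 37.88 dB

Step 2 — oversampling processing gain:
G = 10*log10(OSR) = 10*log10(4) = 6.02 dB

Step 3 — total:
SQNR_total = 37.88 + 6.02 = 43.9 dB

Base SQNR = 37.88 dB; oversampled SQNR = 43.9 dB


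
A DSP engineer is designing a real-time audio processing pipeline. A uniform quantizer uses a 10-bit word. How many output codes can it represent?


Number of quantization levels = 2^N
= 2^10
= 1024

1024


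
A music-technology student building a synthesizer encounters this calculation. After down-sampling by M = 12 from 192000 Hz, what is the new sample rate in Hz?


Decimation reduces the sample rate:
fs_out = fs_in / M
       = 192000 / 12
       = 16000.0 Hz

16000.0 Hz


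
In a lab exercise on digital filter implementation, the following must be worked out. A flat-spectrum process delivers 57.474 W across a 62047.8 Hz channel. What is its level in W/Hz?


Power spectral density:
PSD = P / BW
    = 57.474 / 62047.8
    = 0.00092629 W/Hz

0.00092629 W/Hz


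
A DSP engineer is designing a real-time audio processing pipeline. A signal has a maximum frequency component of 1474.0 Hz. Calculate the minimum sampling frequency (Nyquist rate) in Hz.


The Nyquist rate is twice the maximum frequency component.
fs_min = 2 * fmax
      = 2 * 1474.0
      = 2948.0 Hz

2948.0


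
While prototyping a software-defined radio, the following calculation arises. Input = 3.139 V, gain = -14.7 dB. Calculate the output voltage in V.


Output voltage from dB gain:
V_out = V_in * 10^(gain_dB / 20)
      = 3.139 * 10^(-14.7 / 20)
      = 3.139 * 0.184077
      = 0.5778 V

0.5778 V


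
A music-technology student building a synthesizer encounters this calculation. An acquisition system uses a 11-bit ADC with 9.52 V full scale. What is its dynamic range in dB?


Dynamic range from full-scale to LSB:
V_min = V_max / 2^bits = 9.52 / 2^11
DR = 20 * log10(V_max / V_min)
   = 20 * log10(2^11)
   = 20 * 11 * log10(2)
   = 66.23 dB

66.23 dB


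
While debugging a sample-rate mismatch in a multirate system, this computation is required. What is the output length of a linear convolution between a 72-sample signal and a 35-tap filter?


Linear convolution output length:
L = N + M - 1
  = 72 + 35 - 1
  = 106 samples

106


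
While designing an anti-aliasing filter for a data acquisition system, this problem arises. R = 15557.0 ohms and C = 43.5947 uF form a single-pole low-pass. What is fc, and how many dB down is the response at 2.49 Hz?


Step 1 — cutoff frequency:
fc = 1 / (2*pi*R*C)
C = 43.5947 uF = 4.35947e-05 F
fc = 1 / (2*pi*15557.0*4.35947e-05)
   = 0.234672 Hz

Step 2 — magnitude at f = 2.49 Hz:
|H(f)| = 1 / sqrt(1 + (f/fc)^2)
f/fc = 2.49 / 0.234672 = 10.610554
|H| = 1 / sqrt(1 + 112.583856) = 0.09383
|H|_dB = 20*log10(0.09383) = -20.55 dB

fc = 0.234672 Hz; |H(2.49 Hz)| = -20.55 dB


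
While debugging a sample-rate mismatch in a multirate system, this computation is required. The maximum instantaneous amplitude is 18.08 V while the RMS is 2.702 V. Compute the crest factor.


Crest factor is the ratio of peak to RMS:
CF = V_peak / V_rms
   = 18.08 / 2.702
   = 6.6913

6.6913


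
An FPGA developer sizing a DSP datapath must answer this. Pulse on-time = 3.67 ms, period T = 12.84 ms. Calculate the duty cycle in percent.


Duty cycle as a percentage:
DC = (t_on / T) * 100
   = (3.67 / 12.84) * 100
   = 0.285826 * 100
   = 28.58 %

28.58 %


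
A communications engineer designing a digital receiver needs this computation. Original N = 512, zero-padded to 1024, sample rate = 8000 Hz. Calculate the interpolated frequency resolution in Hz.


Frequency resolution after zero-padding:
N_padded = 512 * 2 = 1024
df = fs / N_padded
   = 8000 / 1024
   = 7.8125 Hz

7.8125 Hz


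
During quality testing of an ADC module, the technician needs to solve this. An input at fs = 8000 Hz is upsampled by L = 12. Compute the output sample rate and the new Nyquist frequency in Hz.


Step 1 — output sample rate after interpolation by L:
fs_out = L * fs_in = 12 * 8000 = 96000 Hz

Step 2 — Nyquist frequency of the output stream:
f_Nyq = fs_out / 2 = 96000 / 2 = 48000.0 Hz

fs_out = 96000 Hz; f_Nyquist = 48000.0 Hz


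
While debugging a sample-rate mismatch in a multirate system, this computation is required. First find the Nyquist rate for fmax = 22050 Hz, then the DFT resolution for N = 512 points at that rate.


Step 1 — Nyquist sampling rate:
fs = 2 * fmax = 2 * 22050 = 44100 Hz

Step 2 — DFT bin spacing:
df = fs / N = 44100 / 512 = 86.1328 Hz

86.1328 Hz


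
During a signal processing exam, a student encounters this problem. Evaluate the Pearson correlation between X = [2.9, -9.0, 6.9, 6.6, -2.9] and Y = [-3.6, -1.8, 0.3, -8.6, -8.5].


Pearson correlation coefficient (population):
r = cov(X,Y) / (std(X) * std(Y))
Mean X = 0.9, Mean Y = -4.44
Cov(X,Y) = -0.86
Std(X) = 6.081776, Std(Y) = 3.575808
r = -0.0395

-0.0395


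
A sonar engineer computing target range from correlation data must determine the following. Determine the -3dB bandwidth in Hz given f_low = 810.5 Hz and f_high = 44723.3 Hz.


Bandwidth is the difference of -3dB frequencies:
BW = f_high - f_low
   = 44723.3 - 810.5
   = 43912.8 Hz

43912.8 Hz


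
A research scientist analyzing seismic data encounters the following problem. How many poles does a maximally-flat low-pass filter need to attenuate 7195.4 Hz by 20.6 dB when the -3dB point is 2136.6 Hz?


Butterworth filter order formula:
n = log10(10^(A/10) - 1) / (2 * log10(f_stop/f_pass))
10^(20.6/10) - 1 = 113.8154
f_stop/f_pass = 7195.4 / 2136.6 = 3.3677
n = 1.9496 -> ceil = 2

2


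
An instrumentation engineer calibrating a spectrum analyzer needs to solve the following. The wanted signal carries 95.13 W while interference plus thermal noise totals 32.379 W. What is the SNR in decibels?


SNR in decibels:
SNR = 10 * log10(Ps / Pn)
    = 10 * log10(95.13 / 32.379)
    = 10 * log10(2.938)
    = 10 * 0.4681
    = 4.68 dB

4.68 dB


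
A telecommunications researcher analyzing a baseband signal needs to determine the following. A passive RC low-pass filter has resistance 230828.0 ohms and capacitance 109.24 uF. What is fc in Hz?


Cutoff frequency of a first-order RC filter:
fc = 1 / (2 * pi * R * C)
C = 109.24 uF = 0.00010924 F
fc = 1 / (2 * pi * 230828.0 * 0.00010924)
   = 1 / 158.43460611488
   = 0.006312 Hz

0.006312 Hz


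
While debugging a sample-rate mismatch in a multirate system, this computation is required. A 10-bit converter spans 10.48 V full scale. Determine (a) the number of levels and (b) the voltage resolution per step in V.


Step 1 — number of quantization levels:
L = 2^N = 2^10 = 1024

Step 2 — LSB step size:
delta = Vfs / L
      = 10.48 / 1024
      = 0.01023438 V

Levels = 1024; step size = 0.01023438 V


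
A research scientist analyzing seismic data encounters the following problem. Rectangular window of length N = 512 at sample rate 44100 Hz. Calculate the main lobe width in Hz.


Main lobe width for a rectangular window:
Width = 2 * fs / N
      = 2 * 44100 / 512
      = 88200 / 512
      = 172.266 Hz

172.266 Hz


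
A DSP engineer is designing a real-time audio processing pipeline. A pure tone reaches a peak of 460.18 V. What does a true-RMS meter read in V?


RMS voltage for a sinusoidal waveform:
V_rms = V_peak / sqrt(2)
      = 460.18 / 1.414214
      = 325.396 V

325.396 V


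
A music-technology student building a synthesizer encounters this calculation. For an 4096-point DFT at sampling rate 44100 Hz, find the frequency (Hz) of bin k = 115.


Frequency of DFT bin k:
f_k = k * fs / N
    = 115 * 44100 / 4096
    = 5071500 / 4096
    = 1238.159 Hz

1238.159 Hz


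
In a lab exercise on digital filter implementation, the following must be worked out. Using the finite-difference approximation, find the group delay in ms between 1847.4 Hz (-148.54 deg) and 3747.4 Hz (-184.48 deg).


Group delay from phase difference:
tau = -d(phi)/d(omega)
d(phi) = -35.94 deg = -0.627271 rad
d(omega) = 2*pi*(3747.4 - 1847.4) = 11938.0521 rad/s
tau = -(-0.627271) / 11938.0521
    = 0.0525 ms

0.0525 ms


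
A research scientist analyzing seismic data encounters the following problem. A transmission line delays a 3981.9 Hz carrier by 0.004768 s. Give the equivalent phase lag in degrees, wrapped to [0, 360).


Phase shift from frequency and time delay:
phi = 360 * f * t_delay
    = 360 * 3981.9 * 0.004768
    = 6834.85 degrees
    mod 360 = 354.85 degrees

354.85 degrees


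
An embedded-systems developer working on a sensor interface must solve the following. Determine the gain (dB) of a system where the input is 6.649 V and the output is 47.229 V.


Voltage gain in dB:
G = 20 * log10(Vout / Vin)
  = 20 * log10(47.229 / 6.649)
  = 20 * log10(7.103173)
  = 20 * 0.851452
  = 17.03 dB

17.03 dB


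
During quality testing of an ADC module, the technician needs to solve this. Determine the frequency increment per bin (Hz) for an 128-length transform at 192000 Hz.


DFT frequency resolution:
df = fs / N
   = 192000 / 128
   = 1500.0 Hz

1500.0 Hz


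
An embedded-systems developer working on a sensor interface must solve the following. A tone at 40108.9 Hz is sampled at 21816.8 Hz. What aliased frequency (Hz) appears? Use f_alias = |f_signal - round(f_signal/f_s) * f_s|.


Compute the nearest integer multiple of fs to the signal:
n = round(40108.9 / 21816.8) = 2
f_alias = |40108.9 - 2 * 21816.8|
        = |40108.9 - 43633.6|
        = 3524.7 Hz

3524.7


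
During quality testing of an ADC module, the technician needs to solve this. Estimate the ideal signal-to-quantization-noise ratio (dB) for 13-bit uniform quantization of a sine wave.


Theoretical SNR for a full-scale sinusoid:
SNR = 6.02 * N + 1.76
    = 6.02 * 13 + 1.76
    = 78.26 + 1.76
    = 80.02 dB

80.02 dB


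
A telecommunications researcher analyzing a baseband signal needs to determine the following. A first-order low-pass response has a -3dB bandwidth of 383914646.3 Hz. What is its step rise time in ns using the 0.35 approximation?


Rise time from bandwidth relationship:
tr = 0.35 / BW
   = 0.35 / 383914646.3
   = 9.11660973e-10 s
   = 0.9117 ns

0.9117 ns


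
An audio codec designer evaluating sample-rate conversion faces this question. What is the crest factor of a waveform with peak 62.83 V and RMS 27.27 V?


Crest factor is the ratio of peak to RMS:
CF = V_peak / V_rms
   = 62.83 / 27.27
   = 2.304

2.304


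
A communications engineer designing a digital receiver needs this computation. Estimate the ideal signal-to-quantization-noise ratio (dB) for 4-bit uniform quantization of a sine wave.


Theoretical SNR for a full-scale sinusoid:
SNR = 6.02 * N + 1.76
    = 6.02 * 4 + 1.76
    = 24.08 + 1.76
    = 25.84 dB

25.84 dB


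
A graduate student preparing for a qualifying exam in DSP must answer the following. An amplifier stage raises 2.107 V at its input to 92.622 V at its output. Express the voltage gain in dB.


Voltage gain in dB:
G = 20 * log10(Vout / Vin)
  = 20 * log10(92.622 / 2.107)
  = 20 * log10(43.959184)
  = 20 * 1.64305
  = 32.86 dB

32.86 dB


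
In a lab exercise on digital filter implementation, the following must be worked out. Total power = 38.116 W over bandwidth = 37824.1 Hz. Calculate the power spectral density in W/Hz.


Power spectral density:
PSD = P / BW
    = 38.116 / 37824.1
    = 0.00100772 W/Hz

0.00100772 W/Hz


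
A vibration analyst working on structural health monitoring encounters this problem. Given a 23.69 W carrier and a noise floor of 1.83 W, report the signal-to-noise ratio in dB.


SNR in decibels:
SNR = 10 * log10(Ps / Pn)
    = 10 * log10(23.69 / 1.83)
    = 10 * log10(12.9454)
    = 10 * 1.1121
    = 11.12 dB

11.12 dB


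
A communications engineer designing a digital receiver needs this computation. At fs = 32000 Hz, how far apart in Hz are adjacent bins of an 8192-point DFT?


DFT frequency resolution:
df = fs / N
   = 32000 / 8192
   = 3.9062 Hz

3.9062 Hz


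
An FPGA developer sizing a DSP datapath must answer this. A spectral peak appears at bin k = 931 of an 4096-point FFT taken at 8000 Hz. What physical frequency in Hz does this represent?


Frequency of DFT bin k:
f_k = k * fs / N
    = 931 * 8000 / 4096
    = 7448000 / 4096
    = 1818.359 Hz

1818.359 Hz


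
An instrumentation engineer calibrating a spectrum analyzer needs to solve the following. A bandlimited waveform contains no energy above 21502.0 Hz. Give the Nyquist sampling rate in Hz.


The Nyquist rate is twice the maximum frequency component.
fs_min = 2 * fmax
      = 2 * 21502.0
      = 43004.0 Hz

43004.0


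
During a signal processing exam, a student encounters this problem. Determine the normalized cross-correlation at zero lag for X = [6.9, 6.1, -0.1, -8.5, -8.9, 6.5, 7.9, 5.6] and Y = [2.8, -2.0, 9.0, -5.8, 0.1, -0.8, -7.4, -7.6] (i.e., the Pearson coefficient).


Pearson correlation coefficient (population):
r = cov(X,Y) / (std(X) * std(Y))
Mean X = 1.9375, Mean Y = -1.4625
Cov(X,Y) = -3.615156
Std(X) = 6.541012, Std(Y) = 5.274215
r = -0.1048

-0.1048


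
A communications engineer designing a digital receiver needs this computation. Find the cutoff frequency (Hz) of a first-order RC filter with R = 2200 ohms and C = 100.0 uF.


Cutoff frequency of a first-order RC filter:
fc = 1 / (2 * pi * R * C)
C = 100.0 uF = 0.0001 F
fc = 1 / (2 * pi * 2200 * 0.0001)
   = 1 / 1.3823007675795
   = 0.723432 Hz

0.723432 Hz


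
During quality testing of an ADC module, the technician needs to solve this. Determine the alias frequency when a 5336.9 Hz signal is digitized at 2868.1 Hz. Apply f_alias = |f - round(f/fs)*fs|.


Compute the nearest integer multiple of fs to the signal:
n = round(5336.9 / 2868.1) = 2
f_alias = |5336.9 - 2 * 2868.1|
        = |5336.9 - 5736.2|
        = 399.3 Hz

399.3


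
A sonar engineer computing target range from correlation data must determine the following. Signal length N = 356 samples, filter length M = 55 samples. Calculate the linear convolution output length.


Linear convolution output length:
L = N + M - 1
  = 356 + 55 - 1
  = 410 samples

410


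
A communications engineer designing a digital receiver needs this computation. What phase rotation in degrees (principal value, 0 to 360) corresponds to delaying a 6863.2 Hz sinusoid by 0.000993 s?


Phase shift from frequency and time delay:
phi = 360 * f * t_delay
    = 360 * 6863.2 * 0.000993
    = 2453.46 degrees
    mod 360 = 293.46 degrees

293.46 degrees


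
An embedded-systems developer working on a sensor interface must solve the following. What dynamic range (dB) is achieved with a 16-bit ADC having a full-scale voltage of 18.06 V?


Dynamic range from full-scale to LSB:
V_min = V_max / 2^bits = 18.06 / 2^16
DR = 20 * log10(V_max / V_min)
   = 20 * log10(2^16)
   = 20 * 16 * log10(2)
   = 96.33 dB

96.33 dB


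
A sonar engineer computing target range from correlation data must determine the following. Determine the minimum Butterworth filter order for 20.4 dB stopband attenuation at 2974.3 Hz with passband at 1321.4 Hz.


Butterworth filter order formula:
n = log10(10^(A/10) - 1) / (2 * log10(f_stop/f_pass))
10^(20.4/10) - 1 = 108.6478
f_stop/f_pass = 2974.3 / 1321.4 = 2.2509
n = 2.8892 -> ceil = 3

3


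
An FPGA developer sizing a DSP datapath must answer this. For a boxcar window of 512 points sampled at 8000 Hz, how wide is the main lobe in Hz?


Main lobe width for a rectangular window:
Width = 2 * fs / N
      = 2 * 8000 / 512
      = 16000 / 512
      = 31.25 Hz

31.25 Hz


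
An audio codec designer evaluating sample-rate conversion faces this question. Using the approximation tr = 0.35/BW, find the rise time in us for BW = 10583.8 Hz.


Rise time from bandwidth relationship:
tr = 0.35 / BW
   = 0.35 / 10583.8
   = 3.306940796e-05 s
   = 33.0694 us

33.0694 us


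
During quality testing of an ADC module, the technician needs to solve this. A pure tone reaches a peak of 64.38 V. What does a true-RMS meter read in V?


RMS voltage for a sinusoidal waveform:
V_rms = V_peak / sqrt(2)
      = 64.38 / 1.414214
      = 45.524 V

45.524 V


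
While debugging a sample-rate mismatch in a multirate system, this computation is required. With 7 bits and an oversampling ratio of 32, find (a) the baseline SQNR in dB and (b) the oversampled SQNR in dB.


Step 1 — baseline SQNR at Nyquist:
SQNR_base = 6.02*N + 1.76
          = 6.02*7 + 1.76
          = 43.9 dB

Step 2 — oversampling processing gain:
G = 10*log10(OSR) = 10*log10(32) = 15.05 dB

Step 3 — total:
SQNR_total = 43.9 + 15.05 = 58.95 dB

Base SQNR = 43.9 dB; oversampled SQNR = 58.95 dB


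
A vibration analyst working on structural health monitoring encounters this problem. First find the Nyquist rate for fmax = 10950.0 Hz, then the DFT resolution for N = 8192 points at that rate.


Step 1 — Nyquist sampling rate:
fs = 2 * fmax = 2 * 10950.0 = 21900.0 Hz

Step 2 — DFT bin spacing:
df = fs / N = 21900.0 / 8192 = 2.6733 Hz

2.6733 Hz


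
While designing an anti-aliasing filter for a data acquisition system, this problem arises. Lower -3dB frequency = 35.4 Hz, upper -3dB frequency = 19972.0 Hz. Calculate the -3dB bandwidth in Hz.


Bandwidth is the difference of -3dB frequencies:
BW = f_high - f_low
   = 19972.0 - 35.4
   = 19936.6 Hz

19936.6 Hz


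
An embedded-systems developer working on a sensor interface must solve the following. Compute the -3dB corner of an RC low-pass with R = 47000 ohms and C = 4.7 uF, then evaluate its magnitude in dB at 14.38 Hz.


Step 1 — cutoff frequency:
fc = 1 / (2*pi*R*C)
C = 4.7 uF = 4.7e-06 F
fc = 1 / (2*pi*47000*4.7e-06)
   = 0.720484 Hz

Step 2 — magnitude at f = 14.38 Hz:
|H(f)| = 1 / sqrt(1 + (f/fc)^2)
f/fc = 14.38 / 0.720484 = 19.958805
|H| = 1 / sqrt(1 + 398.353897) = 0.0500404
|H|_dB = 20*log10(0.0500404) = -26.01 dB

fc = 0.720484 Hz; |H(14.38 Hz)| = -26.01 dB


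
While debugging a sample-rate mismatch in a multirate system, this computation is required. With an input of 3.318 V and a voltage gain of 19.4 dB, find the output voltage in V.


Output voltage from dB gain:
V_out = V_in * 10^(gain_dB / 20)
      = 3.318 * 10^(19.4 / 20)
      = 3.318 * 9.332543
      = 30.9654 V

30.9654 V


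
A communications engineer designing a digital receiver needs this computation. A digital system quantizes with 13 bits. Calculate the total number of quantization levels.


Number of quantization levels = 2^N
= 2^13
= 8192

8192


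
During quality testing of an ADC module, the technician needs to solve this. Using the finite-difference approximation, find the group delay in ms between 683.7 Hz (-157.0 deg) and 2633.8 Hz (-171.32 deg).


Group delay from phase difference:
tau = -d(phi)/d(omega)
d(phi) = -14.32 deg = -0.249931 rad
d(omega) = 2*pi*(2633.8 - 683.7) = 12252.8397 rad/s
tau = -(-0.249931) / 12252.8397
    = 0.0204 ms

0.0204 ms


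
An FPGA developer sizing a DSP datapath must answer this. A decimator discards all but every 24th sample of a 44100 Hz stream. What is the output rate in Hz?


Decimation reduces the sample rate:
fs_out = fs_in / M
       = 44100 / 24
       = 1837.5 Hz

1837.5 Hz


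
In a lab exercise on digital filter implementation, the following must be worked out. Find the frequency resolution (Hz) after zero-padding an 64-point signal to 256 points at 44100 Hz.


Frequency resolution after zero-padding:
N_padded = 64 * 4 = 256
df = fs / N_padded
   = 44100 / 256
   = 172.2656 Hz

172.2656 Hz


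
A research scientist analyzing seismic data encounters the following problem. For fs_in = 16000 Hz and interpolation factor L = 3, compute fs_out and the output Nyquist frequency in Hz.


Step 1 — output sample rate after interpolation by L:
fs_out = L * fs_in = 3 * 16000 = 48000 Hz

Step 2 — Nyquist frequency of the output stream:
f_Nyq = fs_out / 2 = 48000 / 2 = 24000.0 Hz

fs_out = 48000 Hz; f_Nyquist = 24000.0 Hz


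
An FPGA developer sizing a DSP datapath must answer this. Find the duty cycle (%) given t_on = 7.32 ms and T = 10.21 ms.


Duty cycle as a percentage:
DC = (t_on / T) * 100
   = (7.32 / 10.21) * 100
   = 0.716944 * 100
   = 71.69 %

71.69 %


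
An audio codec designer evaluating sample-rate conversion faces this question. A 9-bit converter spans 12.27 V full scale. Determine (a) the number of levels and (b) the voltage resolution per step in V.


Step 1 — number of quantization levels:
L = 2^N = 2^9 = 512

Step 2 — LSB step size:
delta = Vfs / L
      = 12.27 / 512
      = 0.02396484 V

Levels = 512; step size = 0.02396484 V


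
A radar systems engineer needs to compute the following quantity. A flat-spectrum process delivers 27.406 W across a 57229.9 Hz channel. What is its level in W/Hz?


Power spectral density:
PSD = P / BW
    = 27.406 / 57229.9
    = 0.00047888 W/Hz

0.00047888 W/Hz


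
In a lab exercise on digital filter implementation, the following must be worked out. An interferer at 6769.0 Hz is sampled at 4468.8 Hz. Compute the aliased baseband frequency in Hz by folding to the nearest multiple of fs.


Compute the nearest integer multiple of fs to the signal:
n = round(6769.0 / 4468.8) = 2
f_alias = |6769.0 - 2 * 4468.8|
        = |6769.0 - 8937.6|
        = 2168.6 Hz

2168.6


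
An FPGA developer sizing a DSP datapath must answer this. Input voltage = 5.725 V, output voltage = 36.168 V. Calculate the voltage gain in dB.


Voltage gain in dB:
G = 20 * log10(Vout / Vin)
  = 20 * log10(36.168 / 5.725)
  = 20 * log10(6.317555)
  = 20 * 0.800549
  = 16.01 dB

16.01 dB


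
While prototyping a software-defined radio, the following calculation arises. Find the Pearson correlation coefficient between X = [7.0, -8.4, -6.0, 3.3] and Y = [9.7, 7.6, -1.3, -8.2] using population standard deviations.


Pearson correlation coefficient (population):
r = cov(X,Y) / (std(X) * std(Y))
Mean X = -1.025, Mean Y = 1.95
Cov(X,Y) = -1.80125
Std(X) = 6.368821, Std(Y) = 7.168856
r = -0.0395

-0.0395
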